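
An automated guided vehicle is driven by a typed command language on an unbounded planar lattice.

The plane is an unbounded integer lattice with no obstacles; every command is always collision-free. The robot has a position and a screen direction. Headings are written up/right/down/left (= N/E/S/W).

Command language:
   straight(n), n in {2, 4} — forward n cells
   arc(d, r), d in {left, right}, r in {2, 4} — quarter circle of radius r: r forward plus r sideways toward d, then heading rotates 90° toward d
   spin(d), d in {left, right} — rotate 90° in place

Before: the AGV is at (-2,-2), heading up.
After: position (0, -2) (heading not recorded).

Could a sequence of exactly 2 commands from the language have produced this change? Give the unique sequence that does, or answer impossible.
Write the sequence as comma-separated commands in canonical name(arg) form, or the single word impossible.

key: order matters: swapping spin(right) and straight(2) lands elsewhere
initial: at (-2,-2), heading up
t=1 spin(right) ⇒ at (-2,-2), heading right
t=2 straight(2) ⇒ at (0,-2), heading right
all 64 alternatives checked — unique.

spin(right), straight(2)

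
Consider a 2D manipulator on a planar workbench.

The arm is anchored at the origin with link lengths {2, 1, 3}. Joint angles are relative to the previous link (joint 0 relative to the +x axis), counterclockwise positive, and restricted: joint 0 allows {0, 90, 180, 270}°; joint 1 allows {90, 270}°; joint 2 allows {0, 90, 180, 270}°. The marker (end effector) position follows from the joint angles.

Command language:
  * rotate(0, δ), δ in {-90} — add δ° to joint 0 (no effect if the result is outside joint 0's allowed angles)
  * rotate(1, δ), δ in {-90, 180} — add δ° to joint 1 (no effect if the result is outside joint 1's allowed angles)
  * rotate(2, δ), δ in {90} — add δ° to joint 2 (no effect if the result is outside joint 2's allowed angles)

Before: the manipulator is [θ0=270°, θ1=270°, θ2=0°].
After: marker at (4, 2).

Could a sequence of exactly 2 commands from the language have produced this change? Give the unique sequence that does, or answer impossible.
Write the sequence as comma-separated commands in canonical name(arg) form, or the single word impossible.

begin: [θ0=270°, θ1=270°, θ2=0°]
1. rotate(0, -90) → [θ0=180°, θ1=270°, θ2=0°]
2. rotate(0, -90) → [θ0=90°, θ1=270°, θ2=0°]
all 16 alternatives checked — unique.

rotate(0, -90), rotate(0, -90)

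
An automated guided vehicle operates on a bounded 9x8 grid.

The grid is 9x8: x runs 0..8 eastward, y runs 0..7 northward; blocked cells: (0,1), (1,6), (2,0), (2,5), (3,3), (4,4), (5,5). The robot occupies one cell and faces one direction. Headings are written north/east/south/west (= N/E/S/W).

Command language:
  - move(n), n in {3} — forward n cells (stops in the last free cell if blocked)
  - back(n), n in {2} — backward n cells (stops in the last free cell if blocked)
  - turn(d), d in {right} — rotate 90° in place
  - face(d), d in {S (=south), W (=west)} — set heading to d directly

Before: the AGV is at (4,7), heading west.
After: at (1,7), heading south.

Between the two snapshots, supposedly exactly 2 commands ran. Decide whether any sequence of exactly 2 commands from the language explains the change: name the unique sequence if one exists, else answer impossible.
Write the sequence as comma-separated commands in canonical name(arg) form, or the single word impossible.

key: position moved to (1,7) AND the heading swung to S — translation plus rotation needed
initial: at (4,7), heading west
1. move(3) → at (1,7), heading west
2. face(S) → at (1,7), heading south
all 25 alternatives checked — unique.

move(3), face(S)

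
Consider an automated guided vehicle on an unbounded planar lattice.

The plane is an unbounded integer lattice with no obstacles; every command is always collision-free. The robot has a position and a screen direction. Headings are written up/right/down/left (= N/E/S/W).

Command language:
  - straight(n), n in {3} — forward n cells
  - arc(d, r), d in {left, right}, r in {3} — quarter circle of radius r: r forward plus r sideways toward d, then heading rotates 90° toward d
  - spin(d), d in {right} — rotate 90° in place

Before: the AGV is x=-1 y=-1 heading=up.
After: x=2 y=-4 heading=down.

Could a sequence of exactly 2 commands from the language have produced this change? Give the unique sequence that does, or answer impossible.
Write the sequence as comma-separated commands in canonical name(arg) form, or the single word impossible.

spin(right), arc(right, 3)

key: running arc(right, 3) before spin(right) would end elsewhere — order is forced
start: x=-1 y=-1 heading=up
1. spin(right) → x=-1 y=-1 heading=right
2. arc(right, 3) → x=2 y=-4 heading=down
uniquely the one of 16 2-step routes that fits.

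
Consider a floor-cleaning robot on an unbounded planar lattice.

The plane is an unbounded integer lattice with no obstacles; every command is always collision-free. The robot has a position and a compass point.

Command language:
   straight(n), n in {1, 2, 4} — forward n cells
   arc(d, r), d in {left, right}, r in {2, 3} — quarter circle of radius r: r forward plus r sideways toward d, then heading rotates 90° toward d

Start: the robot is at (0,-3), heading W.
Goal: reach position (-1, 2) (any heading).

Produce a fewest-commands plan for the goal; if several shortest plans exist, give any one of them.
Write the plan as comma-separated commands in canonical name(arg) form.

start: at (0,-3), heading W
t=1 arc(right, 3) ⇒ at (-3,0), heading N
t=2 arc(right, 2) ⇒ at (-1,2), heading E
minimal: 2 command(s), checked below 2.

arc(right, 3), arc(right, 2)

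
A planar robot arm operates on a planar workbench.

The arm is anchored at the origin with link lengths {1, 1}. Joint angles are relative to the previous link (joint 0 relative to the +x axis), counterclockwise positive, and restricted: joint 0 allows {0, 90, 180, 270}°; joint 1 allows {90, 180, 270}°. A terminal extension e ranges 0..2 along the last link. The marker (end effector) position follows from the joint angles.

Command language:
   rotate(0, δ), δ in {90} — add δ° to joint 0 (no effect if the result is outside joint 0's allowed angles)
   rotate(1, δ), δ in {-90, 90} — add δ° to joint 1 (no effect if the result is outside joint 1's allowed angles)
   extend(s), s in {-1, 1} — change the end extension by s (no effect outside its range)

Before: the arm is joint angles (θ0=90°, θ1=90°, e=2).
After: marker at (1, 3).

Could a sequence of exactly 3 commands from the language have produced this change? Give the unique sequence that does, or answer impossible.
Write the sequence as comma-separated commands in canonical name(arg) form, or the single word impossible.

rotate(0, 90), rotate(0, 90), rotate(0, 90)

start: joint angles (θ0=90°, θ1=90°, e=2)
[1] after rotate(0, 90): joint angles (θ0=180°, θ1=90°, e=2)
[2] after rotate(0, 90): joint angles (θ0=270°, θ1=90°, e=2)
[3] after rotate(0, 90): joint angles (θ0=0°, θ1=90°, e=2)
no other 3-command option fits: unique.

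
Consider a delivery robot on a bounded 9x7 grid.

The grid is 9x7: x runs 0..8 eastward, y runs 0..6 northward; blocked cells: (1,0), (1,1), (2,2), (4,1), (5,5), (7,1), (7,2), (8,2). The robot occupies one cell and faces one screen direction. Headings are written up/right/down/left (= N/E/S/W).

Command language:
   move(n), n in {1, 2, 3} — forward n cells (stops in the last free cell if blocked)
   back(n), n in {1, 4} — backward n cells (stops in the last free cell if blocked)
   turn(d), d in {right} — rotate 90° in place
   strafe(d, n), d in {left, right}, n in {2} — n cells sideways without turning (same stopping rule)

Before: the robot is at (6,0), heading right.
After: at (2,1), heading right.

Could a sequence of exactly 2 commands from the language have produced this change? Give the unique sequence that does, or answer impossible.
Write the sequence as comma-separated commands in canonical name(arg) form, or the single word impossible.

back(4), strafe(left, 2)

key: order matters: swapping back(4) and strafe(left, 2) lands elsewhere
t0: at (6,0), heading right
t=1 back(4) ⇒ at (2,0), heading right
t=2 strafe(left, 2) ⇒ at (2,1), heading right
uniquely the one of 64 2-step routes that fits.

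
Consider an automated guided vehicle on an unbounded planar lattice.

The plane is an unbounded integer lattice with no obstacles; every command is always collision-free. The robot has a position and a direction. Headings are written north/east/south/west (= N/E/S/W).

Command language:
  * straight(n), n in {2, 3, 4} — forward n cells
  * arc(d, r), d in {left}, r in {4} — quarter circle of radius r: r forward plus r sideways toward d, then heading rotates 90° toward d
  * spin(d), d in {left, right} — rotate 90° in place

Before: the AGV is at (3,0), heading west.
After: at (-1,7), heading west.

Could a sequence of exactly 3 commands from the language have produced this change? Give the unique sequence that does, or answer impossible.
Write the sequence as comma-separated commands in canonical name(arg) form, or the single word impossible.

spin(right), straight(3), arc(left, 4)

key: still facing W at the end — net rotation zero over 3 steps
begin: at (3,0), heading west
1. spin(right) → at (3,0), heading north
2. straight(3) → at (3,3), heading north
3. arc(left, 4) → at (-1,7), heading west
uniquely the one of 216 3-step routes that fits.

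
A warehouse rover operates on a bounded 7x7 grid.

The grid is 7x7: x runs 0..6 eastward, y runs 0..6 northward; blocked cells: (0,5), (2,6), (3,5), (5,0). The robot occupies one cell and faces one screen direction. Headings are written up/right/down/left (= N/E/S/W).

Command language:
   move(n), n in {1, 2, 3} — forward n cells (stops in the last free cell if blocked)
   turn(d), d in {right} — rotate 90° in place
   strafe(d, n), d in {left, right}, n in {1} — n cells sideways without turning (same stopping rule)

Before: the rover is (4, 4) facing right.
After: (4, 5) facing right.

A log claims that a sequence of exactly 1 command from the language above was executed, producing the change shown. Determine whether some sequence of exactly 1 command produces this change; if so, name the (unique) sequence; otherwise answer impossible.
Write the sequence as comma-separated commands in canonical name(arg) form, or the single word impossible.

key: still facing E — the one step turns nothing
start: (4, 4) facing right
1. strafe(left, 1) → (4, 5) facing right
uniquely the one of 6 1-step routes that fits.

strafe(left, 1)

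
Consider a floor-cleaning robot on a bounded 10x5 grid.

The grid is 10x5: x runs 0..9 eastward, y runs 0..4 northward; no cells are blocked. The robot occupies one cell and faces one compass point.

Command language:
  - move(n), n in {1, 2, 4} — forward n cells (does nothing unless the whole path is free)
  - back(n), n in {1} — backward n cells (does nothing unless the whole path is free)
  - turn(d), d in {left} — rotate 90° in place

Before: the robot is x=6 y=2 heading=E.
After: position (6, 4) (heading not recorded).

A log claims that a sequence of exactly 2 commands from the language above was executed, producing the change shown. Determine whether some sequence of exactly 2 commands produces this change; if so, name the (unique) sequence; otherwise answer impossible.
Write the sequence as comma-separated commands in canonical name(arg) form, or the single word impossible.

key: order matters: swapping turn(left) and move(2) lands elsewhere
begin: x=6 y=2 heading=E
1. turn(left) → x=6 y=2 heading=N
2. move(2) → x=6 y=4 heading=N
uniquely the one of 25 2-step routes that fits.

turn(left), move(2)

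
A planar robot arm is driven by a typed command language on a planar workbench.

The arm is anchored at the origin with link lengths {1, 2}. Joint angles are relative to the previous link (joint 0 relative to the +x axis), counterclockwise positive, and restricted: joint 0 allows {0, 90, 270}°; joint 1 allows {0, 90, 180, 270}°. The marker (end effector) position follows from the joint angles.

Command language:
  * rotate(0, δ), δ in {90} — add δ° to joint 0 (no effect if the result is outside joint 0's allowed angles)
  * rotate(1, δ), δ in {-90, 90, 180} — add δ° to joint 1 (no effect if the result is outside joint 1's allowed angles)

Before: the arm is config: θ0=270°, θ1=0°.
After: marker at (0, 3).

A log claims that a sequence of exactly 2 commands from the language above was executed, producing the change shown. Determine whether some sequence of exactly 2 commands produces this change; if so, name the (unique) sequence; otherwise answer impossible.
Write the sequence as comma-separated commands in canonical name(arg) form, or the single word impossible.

rotate(0, 90), rotate(0, 90)

start: config: θ0=270°, θ1=0°
1. rotate(0, 90) → config: θ0=0°, θ1=0°
2. rotate(0, 90) → config: θ0=90°, θ1=0°
no rival 2-sequence matches.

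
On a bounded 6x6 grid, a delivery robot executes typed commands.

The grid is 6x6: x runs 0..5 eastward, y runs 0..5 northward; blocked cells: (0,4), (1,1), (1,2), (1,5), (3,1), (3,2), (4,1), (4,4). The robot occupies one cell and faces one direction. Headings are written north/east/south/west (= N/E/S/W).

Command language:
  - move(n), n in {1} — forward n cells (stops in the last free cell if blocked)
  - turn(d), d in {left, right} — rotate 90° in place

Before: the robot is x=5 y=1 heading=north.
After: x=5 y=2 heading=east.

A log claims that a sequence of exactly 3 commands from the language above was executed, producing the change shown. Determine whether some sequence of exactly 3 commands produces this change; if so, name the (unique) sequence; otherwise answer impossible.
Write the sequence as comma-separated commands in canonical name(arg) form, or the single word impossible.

move(1), turn(right), move(1)

key: position moved to (5,2) AND the heading swung to E — translation plus rotation needed
begin: x=5 y=1 heading=north
t=1 move(1) ⇒ x=5 y=2 heading=north
t=2 turn(right) ⇒ x=5 y=2 heading=east
t=3 move(1) ⇒ x=5 y=2 heading=east
all 27 alternatives checked — unique.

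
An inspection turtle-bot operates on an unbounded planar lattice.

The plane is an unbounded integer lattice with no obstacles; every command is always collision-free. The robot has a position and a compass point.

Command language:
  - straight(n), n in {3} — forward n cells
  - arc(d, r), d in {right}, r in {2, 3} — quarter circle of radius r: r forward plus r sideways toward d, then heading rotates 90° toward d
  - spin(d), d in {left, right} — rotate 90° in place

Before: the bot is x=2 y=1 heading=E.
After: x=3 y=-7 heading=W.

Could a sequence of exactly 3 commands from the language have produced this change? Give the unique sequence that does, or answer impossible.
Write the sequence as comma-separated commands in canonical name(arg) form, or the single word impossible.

arc(right, 3), straight(3), arc(right, 2)

key: order matters: swapping arc(right, 3) and arc(right, 2) lands elsewhere
begin: x=2 y=1 heading=E
[1] after arc(right, 3): x=5 y=-2 heading=S
[2] after straight(3): x=5 y=-5 heading=S
[3] after arc(right, 2): x=3 y=-7 heading=W
no other 3-command option fits: unique.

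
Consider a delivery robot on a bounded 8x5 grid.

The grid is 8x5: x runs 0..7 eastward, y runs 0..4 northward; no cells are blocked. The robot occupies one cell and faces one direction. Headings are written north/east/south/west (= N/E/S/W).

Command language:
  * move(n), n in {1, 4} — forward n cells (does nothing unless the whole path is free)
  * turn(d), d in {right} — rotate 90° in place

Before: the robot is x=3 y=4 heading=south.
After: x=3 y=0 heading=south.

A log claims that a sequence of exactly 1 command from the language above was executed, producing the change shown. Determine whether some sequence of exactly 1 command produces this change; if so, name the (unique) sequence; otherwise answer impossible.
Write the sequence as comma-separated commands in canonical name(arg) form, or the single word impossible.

key: still facing S — the one step turns nothing
initial: x=3 y=4 heading=south
step 1 (move(4)): x=3 y=0 heading=south
no rival 1-sequence matches.

move(4)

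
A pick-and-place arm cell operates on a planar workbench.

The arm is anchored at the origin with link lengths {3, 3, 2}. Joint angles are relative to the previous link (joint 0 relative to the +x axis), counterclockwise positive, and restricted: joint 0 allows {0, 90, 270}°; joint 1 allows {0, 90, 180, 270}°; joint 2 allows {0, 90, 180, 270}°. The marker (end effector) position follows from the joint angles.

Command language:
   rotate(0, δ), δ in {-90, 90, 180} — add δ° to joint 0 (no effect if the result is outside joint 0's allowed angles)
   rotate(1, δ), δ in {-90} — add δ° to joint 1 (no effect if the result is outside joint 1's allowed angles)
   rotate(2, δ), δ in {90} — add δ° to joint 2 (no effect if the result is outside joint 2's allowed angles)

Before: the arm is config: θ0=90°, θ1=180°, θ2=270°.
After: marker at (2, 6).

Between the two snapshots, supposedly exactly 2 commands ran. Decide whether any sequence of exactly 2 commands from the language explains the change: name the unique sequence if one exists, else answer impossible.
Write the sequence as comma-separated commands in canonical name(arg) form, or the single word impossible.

rotate(1, -90), rotate(1, -90)

from: config: θ0=90°, θ1=180°, θ2=270°
[1] after rotate(1, -90): config: θ0=90°, θ1=90°, θ2=270°
[2] after rotate(1, -90): config: θ0=90°, θ1=0°, θ2=270°
no other 2-command option fits: unique.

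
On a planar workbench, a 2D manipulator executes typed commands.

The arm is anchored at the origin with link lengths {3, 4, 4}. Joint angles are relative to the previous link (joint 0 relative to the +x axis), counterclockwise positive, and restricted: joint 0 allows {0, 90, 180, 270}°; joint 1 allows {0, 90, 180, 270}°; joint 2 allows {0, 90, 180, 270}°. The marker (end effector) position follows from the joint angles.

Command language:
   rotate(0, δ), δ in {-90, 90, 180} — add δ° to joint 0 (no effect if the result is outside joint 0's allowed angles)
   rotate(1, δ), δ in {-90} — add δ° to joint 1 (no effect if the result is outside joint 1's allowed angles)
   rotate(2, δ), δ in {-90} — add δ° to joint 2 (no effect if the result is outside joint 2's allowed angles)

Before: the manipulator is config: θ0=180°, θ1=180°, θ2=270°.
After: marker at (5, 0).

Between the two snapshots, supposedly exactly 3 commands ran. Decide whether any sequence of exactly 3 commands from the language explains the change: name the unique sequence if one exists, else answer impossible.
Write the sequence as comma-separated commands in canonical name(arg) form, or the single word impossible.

initial: config: θ0=180°, θ1=180°, θ2=270°
1. rotate(2, -90) → config: θ0=180°, θ1=180°, θ2=180°
2. rotate(2, -90) → config: θ0=180°, θ1=180°, θ2=90°
3. rotate(2, -90) → config: θ0=180°, θ1=180°, θ2=0°
uniquely the one of 125 3-step routes that fits.

rotate(2, -90), rotate(2, -90), rotate(2, -90)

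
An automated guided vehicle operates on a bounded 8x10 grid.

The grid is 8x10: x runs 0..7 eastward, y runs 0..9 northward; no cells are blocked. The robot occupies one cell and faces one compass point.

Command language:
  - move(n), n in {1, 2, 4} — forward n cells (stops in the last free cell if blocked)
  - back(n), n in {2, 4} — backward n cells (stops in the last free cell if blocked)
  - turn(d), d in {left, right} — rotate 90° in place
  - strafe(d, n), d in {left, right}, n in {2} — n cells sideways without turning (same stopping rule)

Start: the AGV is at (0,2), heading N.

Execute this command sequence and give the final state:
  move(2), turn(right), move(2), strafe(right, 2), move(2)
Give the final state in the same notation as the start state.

start: at (0,2), heading N
t=1 move(2) ⇒ at (0,4), heading N
t=2 turn(right) ⇒ at (0,4), heading E
t=3 move(2) ⇒ at (2,4), heading E
t=4 strafe(right, 2) ⇒ at (2,2), heading E
t=5 move(2) ⇒ at (4,2), heading E

at (4,2), heading E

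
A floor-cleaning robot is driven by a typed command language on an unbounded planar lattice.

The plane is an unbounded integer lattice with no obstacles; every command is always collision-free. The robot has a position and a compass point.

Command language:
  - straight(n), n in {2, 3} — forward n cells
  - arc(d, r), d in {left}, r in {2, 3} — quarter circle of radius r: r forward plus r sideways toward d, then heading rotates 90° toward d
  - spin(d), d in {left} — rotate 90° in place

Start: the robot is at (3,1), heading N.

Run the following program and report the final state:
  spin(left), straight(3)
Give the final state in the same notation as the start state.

at (0,1), heading W

initial: at (3,1), heading N
step 1 (spin(left)): at (3,1), heading W
step 2 (straight(3)): at (0,1), heading W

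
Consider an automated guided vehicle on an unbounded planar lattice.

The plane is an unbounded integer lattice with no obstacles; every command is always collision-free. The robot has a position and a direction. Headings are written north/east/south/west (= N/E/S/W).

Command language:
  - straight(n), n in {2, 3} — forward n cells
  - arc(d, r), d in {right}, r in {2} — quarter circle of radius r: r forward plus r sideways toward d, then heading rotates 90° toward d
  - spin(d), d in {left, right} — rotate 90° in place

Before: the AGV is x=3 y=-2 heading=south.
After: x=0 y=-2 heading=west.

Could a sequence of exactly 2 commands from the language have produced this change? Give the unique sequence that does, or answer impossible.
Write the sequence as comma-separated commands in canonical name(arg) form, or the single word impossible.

spin(right), straight(3)

key: position moved to (0,-2) AND the heading swung to W — translation plus rotation needed
initial: x=3 y=-2 heading=south
t=1 spin(right) ⇒ x=3 y=-2 heading=west
t=2 straight(3) ⇒ x=0 y=-2 heading=west
all 25 alternatives checked — unique.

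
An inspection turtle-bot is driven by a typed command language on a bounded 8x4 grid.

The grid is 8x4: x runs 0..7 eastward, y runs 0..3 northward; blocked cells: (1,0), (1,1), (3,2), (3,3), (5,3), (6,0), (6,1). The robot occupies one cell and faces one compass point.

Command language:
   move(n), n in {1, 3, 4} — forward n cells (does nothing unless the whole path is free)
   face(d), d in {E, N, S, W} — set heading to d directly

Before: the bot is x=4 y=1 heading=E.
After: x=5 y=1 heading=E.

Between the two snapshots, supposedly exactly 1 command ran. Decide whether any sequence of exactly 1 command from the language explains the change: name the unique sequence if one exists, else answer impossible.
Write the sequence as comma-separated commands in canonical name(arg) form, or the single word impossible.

key: still facing E — the one step turns nothing
start: x=4 y=1 heading=E
[1] after move(1): x=5 y=1 heading=E
uniquely the one of 7 1-step routes that fits.

move(1)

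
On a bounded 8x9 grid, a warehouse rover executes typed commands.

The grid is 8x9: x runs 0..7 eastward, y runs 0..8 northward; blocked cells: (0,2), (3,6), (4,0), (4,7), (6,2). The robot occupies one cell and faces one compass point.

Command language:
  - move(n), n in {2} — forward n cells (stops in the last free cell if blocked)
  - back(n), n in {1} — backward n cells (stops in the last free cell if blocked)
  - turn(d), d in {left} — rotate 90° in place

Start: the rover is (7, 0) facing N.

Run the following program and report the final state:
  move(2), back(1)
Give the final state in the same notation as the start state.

(7, 1) facing N

from: (7, 0) facing N
step 1 (move(2)): (7, 2) facing N
step 2 (back(1)): (7, 1) facing N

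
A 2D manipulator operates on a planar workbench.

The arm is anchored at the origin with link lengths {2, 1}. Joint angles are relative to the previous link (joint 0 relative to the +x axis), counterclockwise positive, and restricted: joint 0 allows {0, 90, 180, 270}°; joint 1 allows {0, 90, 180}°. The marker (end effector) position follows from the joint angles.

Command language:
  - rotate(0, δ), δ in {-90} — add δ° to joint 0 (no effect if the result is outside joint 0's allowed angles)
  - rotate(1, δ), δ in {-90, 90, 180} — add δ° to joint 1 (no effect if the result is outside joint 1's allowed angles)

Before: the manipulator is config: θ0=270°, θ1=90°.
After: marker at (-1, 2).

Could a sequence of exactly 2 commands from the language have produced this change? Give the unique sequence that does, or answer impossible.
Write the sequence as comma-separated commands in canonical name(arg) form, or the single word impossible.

rotate(0, -90), rotate(0, -90)

initial: config: θ0=270°, θ1=90°
1. rotate(0, -90) → config: θ0=180°, θ1=90°
2. rotate(0, -90) → config: θ0=90°, θ1=90°
no other 2-command option fits: unique.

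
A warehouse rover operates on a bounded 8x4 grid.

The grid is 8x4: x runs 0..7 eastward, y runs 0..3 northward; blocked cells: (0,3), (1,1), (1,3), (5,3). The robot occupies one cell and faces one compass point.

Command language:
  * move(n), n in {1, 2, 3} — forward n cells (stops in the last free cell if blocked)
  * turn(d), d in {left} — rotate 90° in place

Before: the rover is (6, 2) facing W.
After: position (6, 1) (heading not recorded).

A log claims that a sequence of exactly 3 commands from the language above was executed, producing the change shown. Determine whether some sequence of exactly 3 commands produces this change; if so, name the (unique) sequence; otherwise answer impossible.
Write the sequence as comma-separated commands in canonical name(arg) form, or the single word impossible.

turn(left), move(1), turn(left)

initial: (6, 2) facing W
[1] after turn(left): (6, 2) facing S
[2] after move(1): (6, 1) facing S
[3] after turn(left): (6, 1) facing E
no rival 3-sequence matches.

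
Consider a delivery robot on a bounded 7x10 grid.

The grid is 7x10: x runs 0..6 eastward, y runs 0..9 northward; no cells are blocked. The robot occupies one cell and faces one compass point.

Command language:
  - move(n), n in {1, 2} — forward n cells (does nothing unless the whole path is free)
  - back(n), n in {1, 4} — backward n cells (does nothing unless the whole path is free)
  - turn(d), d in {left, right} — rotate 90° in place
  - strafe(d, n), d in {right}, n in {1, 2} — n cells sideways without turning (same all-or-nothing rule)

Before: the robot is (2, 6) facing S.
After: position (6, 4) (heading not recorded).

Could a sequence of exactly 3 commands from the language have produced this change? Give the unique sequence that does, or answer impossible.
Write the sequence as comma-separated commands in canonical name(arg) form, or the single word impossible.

move(2), turn(right), back(4)

key: running back(4) before move(2) would end elsewhere — order is forced
initial: (2, 6) facing S
t=1 move(2) ⇒ (2, 4) facing S
t=2 turn(right) ⇒ (2, 4) facing W
t=3 back(4) ⇒ (6, 4) facing W
no rival 3-sequence matches.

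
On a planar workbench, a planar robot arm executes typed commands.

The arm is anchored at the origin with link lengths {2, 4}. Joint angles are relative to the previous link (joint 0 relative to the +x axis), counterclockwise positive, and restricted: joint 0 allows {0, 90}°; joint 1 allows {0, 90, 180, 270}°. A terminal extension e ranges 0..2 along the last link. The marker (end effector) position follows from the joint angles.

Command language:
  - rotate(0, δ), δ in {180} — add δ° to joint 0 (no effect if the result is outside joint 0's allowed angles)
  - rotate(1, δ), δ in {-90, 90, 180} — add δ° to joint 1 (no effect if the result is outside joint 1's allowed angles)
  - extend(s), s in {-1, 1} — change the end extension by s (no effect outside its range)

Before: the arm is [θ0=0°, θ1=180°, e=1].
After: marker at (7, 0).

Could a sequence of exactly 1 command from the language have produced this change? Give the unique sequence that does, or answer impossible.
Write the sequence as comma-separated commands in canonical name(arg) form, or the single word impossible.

initial: [θ0=0°, θ1=180°, e=1]
[1] after rotate(1, 180): [θ0=0°, θ1=0°, e=1]
no other 1-command option fits: unique.

rotate(1, 180)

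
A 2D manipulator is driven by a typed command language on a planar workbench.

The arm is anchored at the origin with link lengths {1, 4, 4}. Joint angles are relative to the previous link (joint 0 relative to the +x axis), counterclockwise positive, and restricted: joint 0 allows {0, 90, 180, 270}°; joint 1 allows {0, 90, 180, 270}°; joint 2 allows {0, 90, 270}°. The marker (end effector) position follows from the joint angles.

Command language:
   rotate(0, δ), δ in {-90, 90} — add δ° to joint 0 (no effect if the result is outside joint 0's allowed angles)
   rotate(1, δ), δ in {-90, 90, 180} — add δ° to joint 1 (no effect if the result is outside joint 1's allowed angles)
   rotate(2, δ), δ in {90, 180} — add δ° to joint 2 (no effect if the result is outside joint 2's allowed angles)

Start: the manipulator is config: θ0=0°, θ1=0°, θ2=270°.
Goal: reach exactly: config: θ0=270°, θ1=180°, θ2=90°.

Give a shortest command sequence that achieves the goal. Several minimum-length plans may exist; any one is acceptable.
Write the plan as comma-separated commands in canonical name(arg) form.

rotate(0, -90), rotate(2, 180), rotate(1, 180)

begin: config: θ0=0°, θ1=0°, θ2=270°
step 1 (rotate(0, -90)): config: θ0=270°, θ1=0°, θ2=270°
step 2 (rotate(2, 180)): config: θ0=270°, θ1=0°, θ2=90°
step 3 (rotate(1, 180)): config: θ0=270°, θ1=180°, θ2=90°
shorter routes all fall short; 3 is best.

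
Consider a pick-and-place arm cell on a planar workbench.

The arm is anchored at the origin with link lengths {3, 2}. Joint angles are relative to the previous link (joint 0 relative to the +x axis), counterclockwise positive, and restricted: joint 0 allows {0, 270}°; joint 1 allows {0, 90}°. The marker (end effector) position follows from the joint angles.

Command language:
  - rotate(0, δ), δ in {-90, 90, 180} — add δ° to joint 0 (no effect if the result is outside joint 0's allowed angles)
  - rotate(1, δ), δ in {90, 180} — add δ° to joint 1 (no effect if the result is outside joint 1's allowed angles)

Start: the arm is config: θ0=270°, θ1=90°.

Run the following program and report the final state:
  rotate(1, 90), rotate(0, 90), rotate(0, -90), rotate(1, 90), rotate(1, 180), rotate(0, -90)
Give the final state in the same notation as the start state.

start: config: θ0=270°, θ1=90°
[1] after rotate(1, 90): config: θ0=270°, θ1=90°
[2] after rotate(0, 90): config: θ0=0°, θ1=90°
[3] after rotate(0, -90): config: θ0=270°, θ1=90°
[4] after rotate(1, 90): config: θ0=270°, θ1=90°
[5] after rotate(1, 180): config: θ0=270°, θ1=90°
[6] after rotate(0, -90): config: θ0=270°, θ1=90°

config: θ0=270°, θ1=90°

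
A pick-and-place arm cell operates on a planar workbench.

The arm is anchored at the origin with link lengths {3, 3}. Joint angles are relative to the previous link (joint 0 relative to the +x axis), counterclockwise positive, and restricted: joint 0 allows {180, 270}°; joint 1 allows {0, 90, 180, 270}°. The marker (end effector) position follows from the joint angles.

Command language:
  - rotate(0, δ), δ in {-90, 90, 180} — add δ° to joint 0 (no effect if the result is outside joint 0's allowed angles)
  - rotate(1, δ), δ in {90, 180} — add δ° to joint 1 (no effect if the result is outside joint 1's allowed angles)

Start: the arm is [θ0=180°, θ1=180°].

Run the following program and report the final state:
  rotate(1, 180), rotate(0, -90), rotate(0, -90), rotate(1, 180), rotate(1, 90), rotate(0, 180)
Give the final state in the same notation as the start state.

t0: [θ0=180°, θ1=180°]
step 1 (rotate(1, 180)): [θ0=180°, θ1=0°]
step 2 (rotate(0, -90)): [θ0=180°, θ1=0°]
step 3 (rotate(0, -90)): [θ0=180°, θ1=0°]
step 4 (rotate(1, 180)): [θ0=180°, θ1=180°]
step 5 (rotate(1, 90)): [θ0=180°, θ1=270°]
step 6 (rotate(0, 180)): [θ0=180°, θ1=270°]

[θ0=180°, θ1=270°]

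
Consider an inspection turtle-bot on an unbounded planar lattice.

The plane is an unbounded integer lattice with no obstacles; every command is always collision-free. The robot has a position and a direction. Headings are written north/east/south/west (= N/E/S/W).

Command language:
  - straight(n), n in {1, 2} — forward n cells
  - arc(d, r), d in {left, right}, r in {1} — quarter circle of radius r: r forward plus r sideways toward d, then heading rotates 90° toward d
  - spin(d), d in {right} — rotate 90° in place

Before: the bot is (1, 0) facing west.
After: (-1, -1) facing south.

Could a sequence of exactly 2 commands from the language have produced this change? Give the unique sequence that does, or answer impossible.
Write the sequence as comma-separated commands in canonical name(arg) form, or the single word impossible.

key: cell and facing (now S) both changed — the 2 commands mix motion and turning
initial: (1, 0) facing west
1. straight(1) → (0, 0) facing west
2. arc(left, 1) → (-1, -1) facing south
uniquely the one of 25 2-step routes that fits.

straight(1), arc(left, 1)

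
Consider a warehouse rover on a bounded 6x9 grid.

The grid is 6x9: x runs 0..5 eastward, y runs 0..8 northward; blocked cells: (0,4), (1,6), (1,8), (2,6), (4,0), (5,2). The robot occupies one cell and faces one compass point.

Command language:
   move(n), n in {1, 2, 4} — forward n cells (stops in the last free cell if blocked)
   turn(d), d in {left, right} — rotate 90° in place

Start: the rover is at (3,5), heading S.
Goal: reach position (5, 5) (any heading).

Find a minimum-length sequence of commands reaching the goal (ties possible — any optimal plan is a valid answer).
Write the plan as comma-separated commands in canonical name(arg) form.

start: at (3,5), heading S
step 1 (turn(left)): at (3,5), heading E
step 2 (move(4)): at (5,5), heading E
shorter routes all fall short; 2 is best.

turn(left), move(4)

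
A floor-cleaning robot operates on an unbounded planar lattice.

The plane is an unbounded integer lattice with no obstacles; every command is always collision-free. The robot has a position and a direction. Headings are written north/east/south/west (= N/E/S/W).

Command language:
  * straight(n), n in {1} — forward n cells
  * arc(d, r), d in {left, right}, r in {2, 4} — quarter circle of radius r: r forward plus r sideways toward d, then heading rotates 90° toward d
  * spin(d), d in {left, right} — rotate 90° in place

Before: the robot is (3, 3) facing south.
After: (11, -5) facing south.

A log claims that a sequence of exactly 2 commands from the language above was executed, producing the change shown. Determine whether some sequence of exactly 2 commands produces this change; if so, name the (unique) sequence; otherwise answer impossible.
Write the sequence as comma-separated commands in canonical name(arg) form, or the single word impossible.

key: heading stays S — rotations cancel among the 2 commands
t0: (3, 3) facing south
step 1 (arc(left, 4)): (7, -1) facing east
step 2 (arc(right, 4)): (11, -5) facing south
all 49 alternatives checked — unique.

arc(left, 4), arc(right, 4)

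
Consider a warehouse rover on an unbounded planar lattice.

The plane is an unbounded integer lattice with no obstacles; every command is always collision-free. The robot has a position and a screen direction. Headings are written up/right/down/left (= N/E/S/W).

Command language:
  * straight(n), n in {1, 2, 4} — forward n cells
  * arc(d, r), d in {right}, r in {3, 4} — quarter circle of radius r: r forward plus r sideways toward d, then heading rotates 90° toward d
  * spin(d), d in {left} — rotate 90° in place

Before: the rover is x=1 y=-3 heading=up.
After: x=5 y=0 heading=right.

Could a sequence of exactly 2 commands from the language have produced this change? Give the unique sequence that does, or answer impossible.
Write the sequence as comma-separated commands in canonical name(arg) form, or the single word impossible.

key: position moved to (5,0) AND the heading swung to E — translation plus rotation needed
t0: x=1 y=-3 heading=up
[1] after arc(right, 3): x=4 y=0 heading=right
[2] after straight(1): x=5 y=0 heading=right
no other 2-command option fits: unique.

arc(right, 3), straight(1)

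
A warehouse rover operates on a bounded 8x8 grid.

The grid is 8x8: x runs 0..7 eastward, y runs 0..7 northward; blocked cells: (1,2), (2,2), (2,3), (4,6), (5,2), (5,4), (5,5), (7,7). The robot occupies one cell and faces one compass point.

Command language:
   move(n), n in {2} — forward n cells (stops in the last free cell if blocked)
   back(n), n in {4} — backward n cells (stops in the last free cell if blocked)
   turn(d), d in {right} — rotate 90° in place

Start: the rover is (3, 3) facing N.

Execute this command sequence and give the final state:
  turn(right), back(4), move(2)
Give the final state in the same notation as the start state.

(5, 3) facing E

start: (3, 3) facing N
1. turn(right) → (3, 3) facing E
2. back(4) → (3, 3) facing E
3. move(2) → (5, 3) facing E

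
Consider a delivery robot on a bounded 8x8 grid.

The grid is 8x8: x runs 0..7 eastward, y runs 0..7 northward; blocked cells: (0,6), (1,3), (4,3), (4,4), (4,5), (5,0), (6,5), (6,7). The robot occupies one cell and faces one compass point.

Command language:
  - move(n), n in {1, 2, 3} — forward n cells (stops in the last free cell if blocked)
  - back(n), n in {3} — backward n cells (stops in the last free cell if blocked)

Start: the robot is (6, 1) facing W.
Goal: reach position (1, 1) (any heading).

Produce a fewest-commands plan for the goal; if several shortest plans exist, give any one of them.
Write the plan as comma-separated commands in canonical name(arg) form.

move(3), move(2)

start: (6, 1) facing W
t=1 move(3) ⇒ (3, 1) facing W
t=2 move(2) ⇒ (1, 1) facing W
minimal: 2 command(s), checked below 2.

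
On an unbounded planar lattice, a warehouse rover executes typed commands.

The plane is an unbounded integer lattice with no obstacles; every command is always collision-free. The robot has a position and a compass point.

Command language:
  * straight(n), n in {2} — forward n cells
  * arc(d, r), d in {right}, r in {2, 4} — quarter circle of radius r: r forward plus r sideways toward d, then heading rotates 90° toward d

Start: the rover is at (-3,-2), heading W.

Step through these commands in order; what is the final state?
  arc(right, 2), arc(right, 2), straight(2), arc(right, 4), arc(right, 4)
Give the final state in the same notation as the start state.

at (-1,-6), heading W

start: at (-3,-2), heading W
step 1 (arc(right, 2)): at (-5,0), heading N
step 2 (arc(right, 2)): at (-3,2), heading E
step 3 (straight(2)): at (-1,2), heading E
step 4 (arc(right, 4)): at (3,-2), heading S
step 5 (arc(right, 4)): at (-1,-6), heading W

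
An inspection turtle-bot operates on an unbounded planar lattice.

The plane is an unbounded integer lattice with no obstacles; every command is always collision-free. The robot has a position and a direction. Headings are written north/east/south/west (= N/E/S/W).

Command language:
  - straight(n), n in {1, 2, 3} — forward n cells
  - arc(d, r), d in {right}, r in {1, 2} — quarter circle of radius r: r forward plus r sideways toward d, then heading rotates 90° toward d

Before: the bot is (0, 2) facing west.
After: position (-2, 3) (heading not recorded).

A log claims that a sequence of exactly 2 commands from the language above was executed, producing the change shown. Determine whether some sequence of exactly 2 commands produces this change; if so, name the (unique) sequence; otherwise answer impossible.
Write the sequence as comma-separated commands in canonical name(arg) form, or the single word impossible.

key: order matters: swapping straight(1) and arc(right, 1) lands elsewhere
from: (0, 2) facing west
1. straight(1) → (-1, 2) facing west
2. arc(right, 1) → (-2, 3) facing north
all 25 alternatives checked — unique.

straight(1), arc(right, 1)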